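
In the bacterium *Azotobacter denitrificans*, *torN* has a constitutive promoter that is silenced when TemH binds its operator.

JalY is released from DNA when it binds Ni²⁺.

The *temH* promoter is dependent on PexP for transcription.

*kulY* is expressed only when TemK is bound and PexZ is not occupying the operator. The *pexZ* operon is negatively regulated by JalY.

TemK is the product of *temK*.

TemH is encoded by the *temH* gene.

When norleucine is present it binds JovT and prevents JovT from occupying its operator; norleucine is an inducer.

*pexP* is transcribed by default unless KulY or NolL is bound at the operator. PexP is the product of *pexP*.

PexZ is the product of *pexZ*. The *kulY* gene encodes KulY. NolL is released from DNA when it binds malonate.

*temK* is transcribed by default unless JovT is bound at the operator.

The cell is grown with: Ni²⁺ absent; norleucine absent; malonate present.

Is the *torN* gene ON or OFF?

Norleucine is absent, so JovT is active.
With repressor JovT bound, *temK* is not transcribed.
So TemK is not produced.
Ni²⁺ is absent, so JalY is active.
With repressor JalY bound, *pexZ* is not transcribed.
So PexZ is not produced.
Required activator TemK is absent, so *kulY* is not transcribed.
So KulY is not produced.
Malonate is present, so NolL is inactive.
With no repressor bound, *pexP* is transcribed.
So PexP is produced and active.
No repressor is bound and PexP is active, so *temH* is transcribed.
So TemH is produced and active.
With repressor TemH bound, *torN* is not transcribed.

OFF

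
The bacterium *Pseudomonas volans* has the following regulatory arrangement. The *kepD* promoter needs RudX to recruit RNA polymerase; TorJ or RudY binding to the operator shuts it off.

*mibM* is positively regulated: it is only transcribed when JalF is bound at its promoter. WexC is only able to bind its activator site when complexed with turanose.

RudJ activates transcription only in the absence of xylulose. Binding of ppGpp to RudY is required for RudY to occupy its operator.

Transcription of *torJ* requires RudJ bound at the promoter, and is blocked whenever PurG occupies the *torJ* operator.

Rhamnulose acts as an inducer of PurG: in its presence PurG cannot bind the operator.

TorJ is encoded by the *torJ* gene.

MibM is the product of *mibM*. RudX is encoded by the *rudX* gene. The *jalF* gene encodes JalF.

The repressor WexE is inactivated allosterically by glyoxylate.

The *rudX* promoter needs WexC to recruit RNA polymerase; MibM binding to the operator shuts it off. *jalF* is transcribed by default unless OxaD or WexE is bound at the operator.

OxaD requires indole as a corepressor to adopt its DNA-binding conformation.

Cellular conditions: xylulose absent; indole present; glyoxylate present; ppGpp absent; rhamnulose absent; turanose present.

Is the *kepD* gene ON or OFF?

Xylulose is absent, so RudJ is active.
Rhamnulose is absent, so PurG is active.
With repressor PurG bound, *torJ* is not transcribed.
So TorJ is not produced.
ppGpp is absent, so RudY is inactive.
Indole is present, so OxaD is active.
Glyoxylate is present, so WexE is inactive.
With repressor OxaD bound, *jalF* is not transcribed.
So JalF is not produced.
Required activator JalF is absent, so *mibM* is not transcribed.
So MibM is not produced.
Turanose is present, so WexC is active.
No repressor is bound and WexC is active, so *rudX* is transcribed.
So RudX is produced and active.
No repressor is bound and RudX is active, so *kepD* is transcribed.

ON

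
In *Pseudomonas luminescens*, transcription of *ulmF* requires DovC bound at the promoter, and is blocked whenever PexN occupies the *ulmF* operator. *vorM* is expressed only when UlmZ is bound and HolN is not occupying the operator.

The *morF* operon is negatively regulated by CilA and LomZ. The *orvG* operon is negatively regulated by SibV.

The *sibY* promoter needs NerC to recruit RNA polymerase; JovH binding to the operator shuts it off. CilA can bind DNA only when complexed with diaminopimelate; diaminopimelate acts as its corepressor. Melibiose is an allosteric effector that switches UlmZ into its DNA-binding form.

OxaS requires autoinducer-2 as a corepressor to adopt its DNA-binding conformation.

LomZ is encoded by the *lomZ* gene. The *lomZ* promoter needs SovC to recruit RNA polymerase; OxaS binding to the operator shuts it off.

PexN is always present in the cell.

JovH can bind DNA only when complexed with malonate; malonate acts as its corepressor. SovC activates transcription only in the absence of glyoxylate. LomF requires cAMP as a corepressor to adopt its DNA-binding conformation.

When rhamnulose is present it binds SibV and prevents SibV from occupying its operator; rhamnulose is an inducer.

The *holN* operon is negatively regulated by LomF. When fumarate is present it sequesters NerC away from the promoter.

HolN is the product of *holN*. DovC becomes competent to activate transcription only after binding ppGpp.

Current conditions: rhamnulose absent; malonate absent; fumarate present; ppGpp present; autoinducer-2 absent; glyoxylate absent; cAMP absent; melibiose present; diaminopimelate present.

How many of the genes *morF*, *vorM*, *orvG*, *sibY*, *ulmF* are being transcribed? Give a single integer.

0

Diaminopimelate is present, so CilA is active.
Glyoxylate is absent, so SovC is active.
Autoinducer-2 is absent, so OxaS is inactive.
No repressor is bound and SovC is active, so *lomZ* is transcribed.
So LomZ is produced and active.
With repressor CilA bound, *morF* is not transcribed.
→ *morF* is OFF.
cAMP is absent, so LomF is inactive.
With no repressor bound, *holN* is transcribed.
So HolN is produced and active.
Melibiose is present, so UlmZ is active.
With repressor HolN bound, *vorM* is not transcribed.
→ *vorM* is OFF.
Rhamnulose is absent, so SibV is active.
With repressor SibV bound, *orvG* is not transcribed.
→ *orvG* is OFF.
Malonate is absent, so JovH is inactive.
Fumarate is present, so NerC is inactive.
Required activator NerC is absent, so *sibY* is not transcribed.
→ *sibY* is OFF.
ppGpp is present, so DovC is active.
PexN is produced constitutively and is active.
With repressor PexN bound, *ulmF* is not transcribed.
→ *ulmF* is OFF.
0 of the 5 genes are transcribed.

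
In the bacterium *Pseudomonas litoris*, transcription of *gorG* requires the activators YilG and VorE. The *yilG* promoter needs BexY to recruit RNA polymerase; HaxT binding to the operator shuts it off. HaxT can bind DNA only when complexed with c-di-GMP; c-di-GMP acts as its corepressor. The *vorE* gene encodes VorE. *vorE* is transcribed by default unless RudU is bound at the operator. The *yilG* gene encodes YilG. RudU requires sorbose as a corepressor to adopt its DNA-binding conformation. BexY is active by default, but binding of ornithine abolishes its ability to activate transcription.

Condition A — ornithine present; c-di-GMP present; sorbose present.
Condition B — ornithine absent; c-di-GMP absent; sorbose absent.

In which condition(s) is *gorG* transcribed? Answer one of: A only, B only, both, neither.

B only

Condition A:
Ornithine is present, so BexY is inactive.
c-di-GMP is present, so HaxT is active.
With repressor HaxT bound, *yilG* is not transcribed.
So YilG is not produced.
Sorbose is present, so RudU is active.
With repressor RudU bound, *vorE* is not transcribed.
So VorE is not produced.
Required activator YilG is absent, so *gorG* is not transcribed.
→ *gorG* is OFF in A.
Condition B:
Ornithine is absent, so BexY is active.
c-di-GMP is absent, so HaxT is inactive.
No repressor is bound and BexY is active, so *yilG* is transcribed.
So YilG is produced and active.
Sorbose is absent, so RudU is inactive.
With no repressor bound, *vorE* is transcribed.
So VorE is produced and active.
No repressor is bound and YilG and VorE are active, so *gorG* is transcribed.
→ *gorG* is ON in B.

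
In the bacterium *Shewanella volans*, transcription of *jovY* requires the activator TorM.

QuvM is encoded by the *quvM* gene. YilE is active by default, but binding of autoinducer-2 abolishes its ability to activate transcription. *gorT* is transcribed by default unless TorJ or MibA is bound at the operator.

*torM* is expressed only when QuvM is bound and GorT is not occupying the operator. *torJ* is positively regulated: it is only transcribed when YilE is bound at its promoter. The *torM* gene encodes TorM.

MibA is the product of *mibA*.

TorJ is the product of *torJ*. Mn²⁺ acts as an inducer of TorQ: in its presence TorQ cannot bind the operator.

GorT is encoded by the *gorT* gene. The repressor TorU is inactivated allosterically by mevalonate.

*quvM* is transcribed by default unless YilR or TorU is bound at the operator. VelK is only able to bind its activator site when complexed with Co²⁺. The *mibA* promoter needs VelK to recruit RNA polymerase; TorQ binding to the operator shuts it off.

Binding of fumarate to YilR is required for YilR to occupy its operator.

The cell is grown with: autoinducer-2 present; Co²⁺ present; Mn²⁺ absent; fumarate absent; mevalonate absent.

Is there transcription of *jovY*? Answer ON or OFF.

Autoinducer-2 is present, so YilE is inactive.
Required activator YilE is absent, so *torJ* is not transcribed.
So TorJ is not produced.
Co²⁺ is present, so VelK is active.
Mn²⁺ is absent, so TorQ is active.
With repressor TorQ bound, *mibA* is not transcribed.
So MibA is not produced.
With no repressor bound, *gorT* is transcribed.
So GorT is produced and active.
Fumarate is absent, so YilR is inactive.
Mevalonate is absent, so TorU is active.
With repressor TorU bound, *quvM* is not transcribed.
So QuvM is not produced.
With repressor GorT bound, *torM* is not transcribed.
So TorM is not produced.
Required activator TorM is absent, so *jovY* is not transcribed.

OFF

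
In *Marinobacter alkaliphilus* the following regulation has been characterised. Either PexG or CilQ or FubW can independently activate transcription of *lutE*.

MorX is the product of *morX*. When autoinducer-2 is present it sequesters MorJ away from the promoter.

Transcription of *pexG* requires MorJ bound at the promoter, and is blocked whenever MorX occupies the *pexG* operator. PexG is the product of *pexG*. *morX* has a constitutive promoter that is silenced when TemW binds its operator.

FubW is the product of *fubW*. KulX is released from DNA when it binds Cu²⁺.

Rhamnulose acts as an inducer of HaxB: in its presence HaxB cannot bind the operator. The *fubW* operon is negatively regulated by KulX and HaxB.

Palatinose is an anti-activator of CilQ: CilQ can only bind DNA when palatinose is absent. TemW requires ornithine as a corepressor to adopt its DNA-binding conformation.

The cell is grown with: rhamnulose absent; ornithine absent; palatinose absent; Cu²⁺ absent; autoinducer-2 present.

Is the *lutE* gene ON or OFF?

ON

Ornithine is absent, so TemW is inactive.
With no repressor bound, *morX* is transcribed.
So MorX is produced and active.
Autoinducer-2 is present, so MorJ is inactive.
With repressor MorX bound, *pexG* is not transcribed.
So PexG is not produced.
Palatinose is absent, so CilQ is active.
Cu²⁺ is absent, so KulX is active.
Rhamnulose is absent, so HaxB is active.
With repressor KulX bound, *fubW* is not transcribed.
So FubW is not produced.
Activator CilQ is present, so *lutE* is transcribed.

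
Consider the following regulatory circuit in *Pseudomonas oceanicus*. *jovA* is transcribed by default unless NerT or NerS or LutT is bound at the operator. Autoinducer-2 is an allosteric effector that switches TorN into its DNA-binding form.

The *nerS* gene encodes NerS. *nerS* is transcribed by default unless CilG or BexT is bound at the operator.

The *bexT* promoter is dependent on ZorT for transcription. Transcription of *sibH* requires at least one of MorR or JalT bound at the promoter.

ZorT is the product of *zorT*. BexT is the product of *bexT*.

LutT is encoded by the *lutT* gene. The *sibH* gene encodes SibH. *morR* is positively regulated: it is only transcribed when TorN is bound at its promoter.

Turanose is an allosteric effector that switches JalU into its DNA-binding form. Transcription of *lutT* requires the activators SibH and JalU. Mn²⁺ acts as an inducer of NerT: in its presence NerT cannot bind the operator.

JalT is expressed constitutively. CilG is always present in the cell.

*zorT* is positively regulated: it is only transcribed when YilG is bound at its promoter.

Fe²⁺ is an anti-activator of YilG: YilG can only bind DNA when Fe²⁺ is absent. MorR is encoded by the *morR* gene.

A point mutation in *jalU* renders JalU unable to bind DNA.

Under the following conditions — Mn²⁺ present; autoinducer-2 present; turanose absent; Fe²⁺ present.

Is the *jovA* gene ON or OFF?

ON

Mn²⁺ is present, so NerT is inactive.
CilG is produced constitutively and is active.
Fe²⁺ is present, so YilG is inactive.
Required activator YilG is absent, so *zorT* is not transcribed.
So ZorT is not produced.
Required activator ZorT is absent, so *bexT* is not transcribed.
So BexT is not produced.
With repressor CilG bound, *nerS* is not transcribed.
So NerS is not produced.
Autoinducer-2 is present, so TorN is active.
No repressor is bound and TorN is active, so *morR* is transcribed.
So MorR is produced and active.
JalT is produced constitutively and is active.
Activator MorR is present, so *sibH* is transcribed.
So SibH is produced and active.
JalU is non-functional in this strain, so it has no effect.
Required activator JalU is absent, so *lutT* is not transcribed.
So LutT is not produced.
With no repressor bound, *jovA* is transcribed.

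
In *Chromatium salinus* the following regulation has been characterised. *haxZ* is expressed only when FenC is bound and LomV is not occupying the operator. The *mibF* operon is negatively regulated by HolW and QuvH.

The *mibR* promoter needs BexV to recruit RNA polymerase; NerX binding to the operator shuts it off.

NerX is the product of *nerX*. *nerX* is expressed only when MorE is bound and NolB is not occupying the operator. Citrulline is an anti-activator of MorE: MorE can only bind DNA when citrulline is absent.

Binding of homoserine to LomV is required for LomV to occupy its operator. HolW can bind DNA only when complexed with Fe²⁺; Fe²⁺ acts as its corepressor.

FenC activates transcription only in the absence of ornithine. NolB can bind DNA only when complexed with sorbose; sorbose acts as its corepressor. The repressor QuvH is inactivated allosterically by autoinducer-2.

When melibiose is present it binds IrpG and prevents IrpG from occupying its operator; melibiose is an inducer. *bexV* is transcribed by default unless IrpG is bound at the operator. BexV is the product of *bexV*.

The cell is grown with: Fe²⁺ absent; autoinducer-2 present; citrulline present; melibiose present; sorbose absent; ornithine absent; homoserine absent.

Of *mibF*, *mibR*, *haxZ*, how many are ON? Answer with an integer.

Fe²⁺ is absent, so HolW is inactive.
Autoinducer-2 is present, so QuvH is inactive.
With no repressor bound, *mibF* is transcribed.
→ *mibF* is ON.
Melibiose is present, so IrpG is inactive.
With no repressor bound, *bexV* is transcribed.
So BexV is produced and active.
Citrulline is present, so MorE is inactive.
Sorbose is absent, so NolB is inactive.
Required activator MorE is absent, so *nerX* is not transcribed.
So NerX is not produced.
No repressor is bound and BexV is active, so *mibR* is transcribed.
→ *mibR* is ON.
Homoserine is absent, so LomV is inactive.
Ornithine is absent, so FenC is active.
No repressor is bound and FenC is active, so *haxZ* is transcribed.
→ *haxZ* is ON.
3 of the 3 genes are transcribed.

3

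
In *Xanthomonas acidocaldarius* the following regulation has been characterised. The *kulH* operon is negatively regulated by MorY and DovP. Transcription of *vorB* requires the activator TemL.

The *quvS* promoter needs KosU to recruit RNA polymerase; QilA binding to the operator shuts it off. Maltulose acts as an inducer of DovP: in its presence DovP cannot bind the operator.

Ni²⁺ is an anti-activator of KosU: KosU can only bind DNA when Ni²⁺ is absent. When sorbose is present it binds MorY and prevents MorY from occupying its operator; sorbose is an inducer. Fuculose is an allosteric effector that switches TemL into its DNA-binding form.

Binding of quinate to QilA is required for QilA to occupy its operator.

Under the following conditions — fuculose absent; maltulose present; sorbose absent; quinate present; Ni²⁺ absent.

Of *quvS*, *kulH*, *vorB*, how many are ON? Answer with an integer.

Quinate is present, so QilA is active.
Ni²⁺ is absent, so KosU is active.
With repressor QilA bound, *quvS* is not transcribed.
→ *quvS* is OFF.
Sorbose is absent, so MorY is active.
Maltulose is present, so DovP is inactive.
With repressor MorY bound, *kulH* is not transcribed.
→ *kulH* is OFF.
Fuculose is absent, so TemL is inactive.
Required activator TemL is absent, so *vorB* is not transcribed.
→ *vorB* is OFF.
0 of the 3 genes are transcribed.

0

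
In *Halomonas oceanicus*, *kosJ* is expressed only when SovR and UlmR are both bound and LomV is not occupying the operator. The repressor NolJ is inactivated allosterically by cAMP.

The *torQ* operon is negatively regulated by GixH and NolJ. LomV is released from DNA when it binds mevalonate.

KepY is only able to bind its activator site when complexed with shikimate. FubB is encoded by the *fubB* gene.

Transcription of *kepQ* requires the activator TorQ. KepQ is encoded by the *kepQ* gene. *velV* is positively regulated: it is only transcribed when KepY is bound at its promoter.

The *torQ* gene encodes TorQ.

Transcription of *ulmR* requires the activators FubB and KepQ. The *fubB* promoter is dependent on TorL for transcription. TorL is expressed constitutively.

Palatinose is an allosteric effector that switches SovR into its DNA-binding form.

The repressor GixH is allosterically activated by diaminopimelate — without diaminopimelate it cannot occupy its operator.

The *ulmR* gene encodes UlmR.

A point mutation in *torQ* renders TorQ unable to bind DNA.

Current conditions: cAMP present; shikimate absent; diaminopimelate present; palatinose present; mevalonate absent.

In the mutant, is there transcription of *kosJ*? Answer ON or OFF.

OFF

Mevalonate is absent, so LomV is active.
Palatinose is present, so SovR is active.
TorL is produced constitutively and is active.
No repressor is bound and TorL is active, so *fubB* is transcribed.
So FubB is produced and active.
TorQ is non-functional in this strain, so it has no effect.
Required activator TorQ is absent, so *kepQ* is not transcribed.
So KepQ is not produced.
Required activator KepQ is absent, so *ulmR* is not transcribed.
So UlmR is not produced.
With repressor LomV bound, *kosJ* is not transcribed.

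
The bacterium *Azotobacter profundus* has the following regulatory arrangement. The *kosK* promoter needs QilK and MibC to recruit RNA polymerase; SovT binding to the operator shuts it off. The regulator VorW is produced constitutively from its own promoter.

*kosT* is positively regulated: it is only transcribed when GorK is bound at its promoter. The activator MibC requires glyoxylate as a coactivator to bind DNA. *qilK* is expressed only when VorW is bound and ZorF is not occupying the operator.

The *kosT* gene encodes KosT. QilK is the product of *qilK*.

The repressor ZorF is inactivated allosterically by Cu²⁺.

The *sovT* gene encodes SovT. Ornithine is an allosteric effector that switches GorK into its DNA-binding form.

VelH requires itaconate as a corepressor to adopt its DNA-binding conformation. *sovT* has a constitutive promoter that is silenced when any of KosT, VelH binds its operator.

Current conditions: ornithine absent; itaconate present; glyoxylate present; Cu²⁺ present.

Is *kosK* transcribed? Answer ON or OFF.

ON

VorW is produced constitutively and is active.
Cu²⁺ is present, so ZorF is inactive.
No repressor is bound and VorW is active, so *qilK* is transcribed.
So QilK is produced and active.
Glyoxylate is present, so MibC is active.
Ornithine is absent, so GorK is inactive.
Required activator GorK is absent, so *kosT* is not transcribed.
So KosT is not produced.
Itaconate is present, so VelH is active.
With repressor VelH bound, *sovT* is not transcribed.
So SovT is not produced.
No repressor is bound and QilK and MibC are active, so *kosK* is transcribed.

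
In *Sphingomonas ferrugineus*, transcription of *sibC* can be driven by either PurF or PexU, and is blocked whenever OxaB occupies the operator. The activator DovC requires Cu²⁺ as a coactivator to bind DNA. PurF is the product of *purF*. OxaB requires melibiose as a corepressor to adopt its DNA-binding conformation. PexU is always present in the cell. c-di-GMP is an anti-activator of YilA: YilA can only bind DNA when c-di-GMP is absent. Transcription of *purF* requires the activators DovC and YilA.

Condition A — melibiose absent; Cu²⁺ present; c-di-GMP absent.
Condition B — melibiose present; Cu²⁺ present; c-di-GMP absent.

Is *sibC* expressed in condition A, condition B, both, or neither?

A only

Condition A:
Melibiose is absent, so OxaB is inactive.
Cu²⁺ is present, so DovC is active.
c-di-GMP is absent, so YilA is active.
No repressor is bound and DovC and YilA are active, so *purF* is transcribed.
So PurF is produced and active.
PexU is produced constitutively and is active.
Activator PurF is present, so *sibC* is transcribed.
→ *sibC* is ON in A.
Condition B:
Melibiose is present, so OxaB is active.
Cu²⁺ is present, so DovC is active.
c-di-GMP is absent, so YilA is active.
No repressor is bound and DovC and YilA are active, so *purF* is transcribed.
So PurF is produced and active.
PexU is produced constitutively and is active.
With repressor OxaB bound, *sibC* is not transcribed.
→ *sibC* is OFF in B.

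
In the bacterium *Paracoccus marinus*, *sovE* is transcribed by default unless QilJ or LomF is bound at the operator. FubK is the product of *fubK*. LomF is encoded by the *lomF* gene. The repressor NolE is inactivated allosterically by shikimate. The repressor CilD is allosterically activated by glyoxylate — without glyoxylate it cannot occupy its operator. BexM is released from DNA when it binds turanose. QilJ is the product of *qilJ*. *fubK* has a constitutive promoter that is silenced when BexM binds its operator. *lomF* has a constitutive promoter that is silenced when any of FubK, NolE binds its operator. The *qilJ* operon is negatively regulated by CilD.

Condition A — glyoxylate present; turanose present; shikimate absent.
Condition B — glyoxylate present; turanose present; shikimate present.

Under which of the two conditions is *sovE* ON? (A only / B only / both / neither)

Condition A:
Glyoxylate is present, so CilD is active.
With repressor CilD bound, *qilJ* is not transcribed.
So QilJ is not produced.
Turanose is present, so BexM is inactive.
With no repressor bound, *fubK* is transcribed.
So FubK is produced and active.
Shikimate is absent, so NolE is active.
With repressor FubK bound, *lomF* is not transcribed.
So LomF is not produced.
With no repressor bound, *sovE* is transcribed.
→ *sovE* is ON in A.
Condition B:
Glyoxylate is present, so CilD is active.
With repressor CilD bound, *qilJ* is not transcribed.
So QilJ is not produced.
Turanose is present, so BexM is inactive.
With no repressor bound, *fubK* is transcribed.
So FubK is produced and active.
Shikimate is present, so NolE is inactive.
With repressor FubK bound, *lomF* is not transcribed.
So LomF is not produced.
With no repressor bound, *sovE* is transcribed.
→ *sovE* is ON in B.

both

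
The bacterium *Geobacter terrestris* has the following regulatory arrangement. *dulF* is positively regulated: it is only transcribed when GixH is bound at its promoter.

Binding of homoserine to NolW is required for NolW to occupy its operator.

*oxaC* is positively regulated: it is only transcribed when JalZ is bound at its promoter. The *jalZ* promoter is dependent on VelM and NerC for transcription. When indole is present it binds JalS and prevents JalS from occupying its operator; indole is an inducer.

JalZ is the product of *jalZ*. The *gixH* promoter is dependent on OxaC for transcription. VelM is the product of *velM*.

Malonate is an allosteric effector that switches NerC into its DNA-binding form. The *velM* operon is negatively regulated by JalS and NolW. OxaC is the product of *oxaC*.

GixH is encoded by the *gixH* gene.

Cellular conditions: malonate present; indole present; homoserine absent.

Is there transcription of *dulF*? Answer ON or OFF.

ON

Indole is present, so JalS is inactive.
Homoserine is absent, so NolW is inactive.
With no repressor bound, *velM* is transcribed.
So VelM is produced and active.
Malonate is present, so NerC is active.
No repressor is bound and VelM and NerC are active, so *jalZ* is transcribed.
So JalZ is produced and active.
No repressor is bound and JalZ is active, so *oxaC* is transcribed.
So OxaC is produced and active.
No repressor is bound and OxaC is active, so *gixH* is transcribed.
So GixH is produced and active.
No repressor is bound and GixH is active, so *dulF* is transcribed.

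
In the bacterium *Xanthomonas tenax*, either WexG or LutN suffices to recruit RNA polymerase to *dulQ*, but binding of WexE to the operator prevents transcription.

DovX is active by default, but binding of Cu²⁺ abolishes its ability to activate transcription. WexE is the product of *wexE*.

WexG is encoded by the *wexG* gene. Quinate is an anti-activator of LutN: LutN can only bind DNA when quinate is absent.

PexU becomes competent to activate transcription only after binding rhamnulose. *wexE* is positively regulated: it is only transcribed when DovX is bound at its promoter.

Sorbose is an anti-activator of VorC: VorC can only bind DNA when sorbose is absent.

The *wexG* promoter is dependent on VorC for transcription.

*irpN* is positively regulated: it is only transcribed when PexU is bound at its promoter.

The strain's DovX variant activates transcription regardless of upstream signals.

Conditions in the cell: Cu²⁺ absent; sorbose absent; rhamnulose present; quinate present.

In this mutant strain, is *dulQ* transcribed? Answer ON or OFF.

OFF

DovX is constitutively active in this strain.
No repressor is bound and DovX is active, so *wexE* is transcribed.
So WexE is produced and active.
Sorbose is absent, so VorC is active.
No repressor is bound and VorC is active, so *wexG* is transcribed.
So WexG is produced and active.
Quinate is present, so LutN is inactive.
With repressor WexE bound, *dulQ* is not transcribed.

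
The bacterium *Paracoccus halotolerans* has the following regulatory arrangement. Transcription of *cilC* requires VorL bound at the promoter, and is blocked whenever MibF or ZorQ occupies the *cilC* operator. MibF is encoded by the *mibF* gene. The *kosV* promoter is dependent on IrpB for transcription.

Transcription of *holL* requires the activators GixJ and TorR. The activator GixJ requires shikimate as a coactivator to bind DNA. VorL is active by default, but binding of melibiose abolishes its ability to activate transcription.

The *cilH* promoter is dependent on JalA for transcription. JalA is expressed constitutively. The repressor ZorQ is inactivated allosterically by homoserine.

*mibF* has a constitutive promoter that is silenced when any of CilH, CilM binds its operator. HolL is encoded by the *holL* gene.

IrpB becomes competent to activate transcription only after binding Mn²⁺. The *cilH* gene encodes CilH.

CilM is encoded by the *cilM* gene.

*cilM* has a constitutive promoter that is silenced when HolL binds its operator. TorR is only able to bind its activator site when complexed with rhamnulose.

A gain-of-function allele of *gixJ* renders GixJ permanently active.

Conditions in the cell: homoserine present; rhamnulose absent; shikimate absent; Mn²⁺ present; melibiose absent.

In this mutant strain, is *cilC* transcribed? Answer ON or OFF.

JalA is produced constitutively and is active.
No repressor is bound and JalA is active, so *cilH* is transcribed.
So CilH is produced and active.
GixJ is constitutively active in this strain.
Rhamnulose is absent, so TorR is inactive.
Required activator TorR is absent, so *holL* is not transcribed.
So HolL is not produced.
With no repressor bound, *cilM* is transcribed.
So CilM is produced and active.
With repressor CilH bound, *mibF* is not transcribed.
So MibF is not produced.
Homoserine is present, so ZorQ is inactive.
Melibiose is absent, so VorL is active.
No repressor is bound and VorL is active, so *cilC* is transcribed.

ON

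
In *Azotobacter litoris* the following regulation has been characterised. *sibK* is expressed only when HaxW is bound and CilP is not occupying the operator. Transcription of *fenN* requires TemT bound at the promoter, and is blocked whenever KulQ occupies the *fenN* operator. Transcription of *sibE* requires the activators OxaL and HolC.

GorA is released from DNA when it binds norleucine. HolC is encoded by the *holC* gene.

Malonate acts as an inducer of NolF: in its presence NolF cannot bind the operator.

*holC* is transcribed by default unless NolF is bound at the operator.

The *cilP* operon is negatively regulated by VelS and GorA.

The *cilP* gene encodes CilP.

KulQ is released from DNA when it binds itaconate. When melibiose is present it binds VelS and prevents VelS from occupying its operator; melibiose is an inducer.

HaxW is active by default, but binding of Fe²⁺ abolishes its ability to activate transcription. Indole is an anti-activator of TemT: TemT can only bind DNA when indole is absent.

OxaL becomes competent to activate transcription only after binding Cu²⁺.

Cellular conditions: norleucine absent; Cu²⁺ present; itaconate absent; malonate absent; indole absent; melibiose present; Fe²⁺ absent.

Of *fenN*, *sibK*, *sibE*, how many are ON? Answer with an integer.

Indole is absent, so TemT is active.
Itaconate is absent, so KulQ is active.
With repressor KulQ bound, *fenN* is not transcribed.
→ *fenN* is OFF.
Melibiose is present, so VelS is inactive.
Norleucine is absent, so GorA is active.
With repressor GorA bound, *cilP* is not transcribed.
So CilP is not produced.
Fe²⁺ is absent, so HaxW is active.
No repressor is bound and HaxW is active, so *sibK* is transcribed.
→ *sibK* is ON.
Cu²⁺ is present, so OxaL is active.
Malonate is absent, so NolF is active.
With repressor NolF bound, *holC* is not transcribed.
So HolC is not produced.
Required activator HolC is absent, so *sibE* is not transcribed.
→ *sibE* is OFF.
1 of the 3 genes is transcribed.

1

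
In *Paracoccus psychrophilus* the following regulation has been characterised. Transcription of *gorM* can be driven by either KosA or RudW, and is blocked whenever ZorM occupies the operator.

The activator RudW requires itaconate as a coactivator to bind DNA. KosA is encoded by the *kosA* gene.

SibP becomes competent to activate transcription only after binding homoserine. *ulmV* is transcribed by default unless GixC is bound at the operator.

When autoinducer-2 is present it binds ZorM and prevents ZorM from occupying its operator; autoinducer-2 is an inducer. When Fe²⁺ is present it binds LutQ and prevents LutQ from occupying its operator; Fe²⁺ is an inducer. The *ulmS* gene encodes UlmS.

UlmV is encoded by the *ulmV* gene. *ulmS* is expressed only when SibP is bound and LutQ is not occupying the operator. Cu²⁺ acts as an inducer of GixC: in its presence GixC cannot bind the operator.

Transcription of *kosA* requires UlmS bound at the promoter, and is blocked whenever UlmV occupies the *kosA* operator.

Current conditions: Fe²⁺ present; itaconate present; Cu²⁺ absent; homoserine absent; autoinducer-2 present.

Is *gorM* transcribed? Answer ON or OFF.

Autoinducer-2 is present, so ZorM is inactive.
Homoserine is absent, so SibP is inactive.
Fe²⁺ is present, so LutQ is inactive.
Required activator SibP is absent, so *ulmS* is not transcribed.
So UlmS is not produced.
Cu²⁺ is absent, so GixC is active.
With repressor GixC bound, *ulmV* is not transcribed.
So UlmV is not produced.
Required activator UlmS is absent, so *kosA* is not transcribed.
So KosA is not produced.
Itaconate is present, so RudW is active.
Activator RudW is present, so *gorM* is transcribed.

ON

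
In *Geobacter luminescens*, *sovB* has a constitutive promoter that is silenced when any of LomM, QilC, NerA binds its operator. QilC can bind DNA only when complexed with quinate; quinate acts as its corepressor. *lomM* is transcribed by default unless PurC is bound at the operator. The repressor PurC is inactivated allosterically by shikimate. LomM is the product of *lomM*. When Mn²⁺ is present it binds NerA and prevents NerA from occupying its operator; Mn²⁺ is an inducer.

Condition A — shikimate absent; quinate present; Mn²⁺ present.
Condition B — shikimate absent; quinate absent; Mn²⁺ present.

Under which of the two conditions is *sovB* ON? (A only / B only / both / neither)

Condition A:
Shikimate is absent, so PurC is active.
With repressor PurC bound, *lomM* is not transcribed.
So LomM is not produced.
Quinate is present, so QilC is active.
Mn²⁺ is present, so NerA is inactive.
With repressor QilC bound, *sovB* is not transcribed.
→ *sovB* is OFF in A.
Condition B:
Shikimate is absent, so PurC is active.
With repressor PurC bound, *lomM* is not transcribed.
So LomM is not produced.
Quinate is absent, so QilC is inactive.
Mn²⁺ is present, so NerA is inactive.
With no repressor bound, *sovB* is transcribed.
→ *sovB* is ON in B.

B only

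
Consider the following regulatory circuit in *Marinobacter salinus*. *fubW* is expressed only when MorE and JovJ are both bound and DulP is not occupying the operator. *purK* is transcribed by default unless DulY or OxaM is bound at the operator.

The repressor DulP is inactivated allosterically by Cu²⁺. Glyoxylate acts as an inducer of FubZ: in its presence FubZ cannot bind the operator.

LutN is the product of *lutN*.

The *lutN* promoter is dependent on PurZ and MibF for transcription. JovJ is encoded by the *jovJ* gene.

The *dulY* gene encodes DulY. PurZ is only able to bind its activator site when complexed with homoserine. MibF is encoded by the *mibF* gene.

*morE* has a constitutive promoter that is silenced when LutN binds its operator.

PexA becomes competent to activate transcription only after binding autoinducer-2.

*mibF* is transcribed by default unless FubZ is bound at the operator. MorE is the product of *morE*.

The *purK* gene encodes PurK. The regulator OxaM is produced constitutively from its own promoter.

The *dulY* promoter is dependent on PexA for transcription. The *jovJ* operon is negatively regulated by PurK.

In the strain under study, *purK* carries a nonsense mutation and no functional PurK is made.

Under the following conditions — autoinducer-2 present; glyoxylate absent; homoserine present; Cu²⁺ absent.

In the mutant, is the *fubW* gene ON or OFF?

OFF

Homoserine is present, so PurZ is active.
Glyoxylate is absent, so FubZ is active.
With repressor FubZ bound, *mibF* is not transcribed.
So MibF is not produced.
Required activator MibF is absent, so *lutN* is not transcribed.
So LutN is not produced.
With no repressor bound, *morE* is transcribed.
So MorE is produced and active.
PurK is non-functional in this strain, so it has no effect.
With no repressor bound, *jovJ* is transcribed.
So JovJ is produced and active.
Cu²⁺ is absent, so DulP is active.
With repressor DulP bound, *fubW* is not transcribed.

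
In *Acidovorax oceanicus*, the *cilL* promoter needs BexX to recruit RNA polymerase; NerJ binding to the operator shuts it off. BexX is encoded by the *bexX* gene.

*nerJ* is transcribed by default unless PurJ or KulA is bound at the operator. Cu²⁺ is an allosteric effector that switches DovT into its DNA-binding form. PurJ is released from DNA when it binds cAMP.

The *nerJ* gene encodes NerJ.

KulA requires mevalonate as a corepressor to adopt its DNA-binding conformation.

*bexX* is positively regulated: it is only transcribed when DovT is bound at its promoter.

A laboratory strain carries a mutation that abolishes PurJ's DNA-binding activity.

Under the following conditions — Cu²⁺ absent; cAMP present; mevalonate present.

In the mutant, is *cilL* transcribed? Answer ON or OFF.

OFF

Cu²⁺ is absent, so DovT is inactive.
Required activator DovT is absent, so *bexX* is not transcribed.
So BexX is not produced.
PurJ is non-functional in this strain, so it has no effect.
Mevalonate is present, so KulA is active.
With repressor KulA bound, *nerJ* is not transcribed.
So NerJ is not produced.
Required activator BexX is absent, so *cilL* is not transcribed.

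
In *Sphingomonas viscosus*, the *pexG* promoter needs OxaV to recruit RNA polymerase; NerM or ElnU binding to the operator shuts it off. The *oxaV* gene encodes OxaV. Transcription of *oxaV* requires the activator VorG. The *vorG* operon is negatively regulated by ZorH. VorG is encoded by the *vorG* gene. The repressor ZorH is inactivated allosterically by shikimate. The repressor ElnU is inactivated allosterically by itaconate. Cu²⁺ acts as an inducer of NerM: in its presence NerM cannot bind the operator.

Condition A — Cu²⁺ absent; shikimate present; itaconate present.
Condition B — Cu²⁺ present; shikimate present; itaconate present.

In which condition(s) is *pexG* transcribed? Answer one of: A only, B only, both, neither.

Condition A:
Cu²⁺ is absent, so NerM is active.
Shikimate is present, so ZorH is inactive.
With no repressor bound, *vorG* is transcribed.
So VorG is produced and active.
No repressor is bound and VorG is active, so *oxaV* is transcribed.
So OxaV is produced and active.
Itaconate is present, so ElnU is inactive.
With repressor NerM bound, *pexG* is not transcribed.
→ *pexG* is OFF in A.
Condition B:
Cu²⁺ is present, so NerM is inactive.
Shikimate is present, so ZorH is inactive.
With no repressor bound, *vorG* is transcribed.
So VorG is produced and active.
No repressor is bound and VorG is active, so *oxaV* is transcribed.
So OxaV is produced and active.
Itaconate is present, so ElnU is inactive.
No repressor is bound and OxaV is active, so *pexG* is transcribed.
→ *pexG* is ON in B.

B only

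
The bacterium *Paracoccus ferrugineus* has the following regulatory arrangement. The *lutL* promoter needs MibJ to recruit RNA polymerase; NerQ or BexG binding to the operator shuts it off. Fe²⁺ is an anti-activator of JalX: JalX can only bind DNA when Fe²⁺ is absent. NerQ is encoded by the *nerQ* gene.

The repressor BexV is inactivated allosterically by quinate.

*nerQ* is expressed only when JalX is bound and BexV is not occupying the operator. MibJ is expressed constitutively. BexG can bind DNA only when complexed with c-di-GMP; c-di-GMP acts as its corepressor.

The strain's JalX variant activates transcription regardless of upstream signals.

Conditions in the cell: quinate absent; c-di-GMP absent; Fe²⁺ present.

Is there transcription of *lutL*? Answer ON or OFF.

ON

JalX is constitutively active in this strain.
Quinate is absent, so BexV is active.
With repressor BexV bound, *nerQ* is not transcribed.
So NerQ is not produced.
MibJ is produced constitutively and is active.
c-di-GMP is absent, so BexG is inactive.
No repressor is bound and MibJ is active, so *lutL* is transcribed.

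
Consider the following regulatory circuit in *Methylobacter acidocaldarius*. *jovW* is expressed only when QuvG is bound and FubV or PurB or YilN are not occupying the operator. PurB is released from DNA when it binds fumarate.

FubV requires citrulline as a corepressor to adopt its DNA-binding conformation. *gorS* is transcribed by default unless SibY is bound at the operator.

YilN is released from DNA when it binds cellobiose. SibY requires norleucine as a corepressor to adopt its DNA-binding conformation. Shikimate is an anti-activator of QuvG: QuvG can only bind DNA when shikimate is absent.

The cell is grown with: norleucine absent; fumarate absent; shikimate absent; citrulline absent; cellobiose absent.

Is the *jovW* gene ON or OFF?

Citrulline is absent, so FubV is inactive.
Fumarate is absent, so PurB is active.
Shikimate is absent, so QuvG is active.
Cellobiose is absent, so YilN is active.
With repressor PurB bound, *jovW* is not transcribed.

OFF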